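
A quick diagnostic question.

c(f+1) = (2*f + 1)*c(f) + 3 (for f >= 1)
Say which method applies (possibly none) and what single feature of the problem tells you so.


Method: a summation factor — one-term recursion with variable weight 2*f + 1 is solved by product normalization, not by root-finding.


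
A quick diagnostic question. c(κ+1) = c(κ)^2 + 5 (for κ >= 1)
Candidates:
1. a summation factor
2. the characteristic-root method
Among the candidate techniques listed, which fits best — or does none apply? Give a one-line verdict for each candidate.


Verdict: no special technique — the unknown enters the rule nonlinearly, not as a weighted sum — no linear method is even well-posed.
- a summation factor — no summation factor applies — the rule is not linear in the sequence values.
- the characteristic-root method: the recursion is nonlinear in the sequence values, so no linear-modes ansatz applies.


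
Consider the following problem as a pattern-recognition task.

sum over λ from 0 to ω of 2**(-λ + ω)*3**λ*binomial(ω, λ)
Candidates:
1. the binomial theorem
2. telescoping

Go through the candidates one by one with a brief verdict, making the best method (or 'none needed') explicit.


Best approach: the binomial theorem — the summand is term λ of a binomial expansion in 3 and 2; the whole sum is a single power.
- the binomial theorem — yes, a natural case for it.
- telescoping: as presented, consecutive terms share no shifted copy to cancel against — no rewrite is on display to change that.


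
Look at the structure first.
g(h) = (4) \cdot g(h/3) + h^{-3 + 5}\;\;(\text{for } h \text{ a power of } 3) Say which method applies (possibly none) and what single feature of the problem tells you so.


Method: the master substitution — the argument contracts 3-fold per step: reindex h exponentially and solve the linear recurrence in the new index.


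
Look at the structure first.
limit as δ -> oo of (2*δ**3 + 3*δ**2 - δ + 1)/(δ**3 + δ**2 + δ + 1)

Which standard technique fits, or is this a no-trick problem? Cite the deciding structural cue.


Diagnosis: dominant-term comparison — as δ grows, only the highest-degree terms matter — compare leading terms and read the limit off. Differentiating the expression as a single quotient would eventually settle it as well; matching dominant growth settles it immediately.


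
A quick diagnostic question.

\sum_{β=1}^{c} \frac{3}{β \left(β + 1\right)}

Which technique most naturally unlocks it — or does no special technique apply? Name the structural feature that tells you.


Best approach: telescoping — the denominator's roots in \frac{3}{β \left(β + 1\right)} sit an integer apart: decomposition produces a self-cancelling chain.


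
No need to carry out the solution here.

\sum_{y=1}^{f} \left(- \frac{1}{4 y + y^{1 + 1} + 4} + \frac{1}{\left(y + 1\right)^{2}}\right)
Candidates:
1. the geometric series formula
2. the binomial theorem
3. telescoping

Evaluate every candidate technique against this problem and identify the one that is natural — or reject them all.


Diagnosis: telescoping — each term adds \frac{1}{\left(y + 1\right)^{2}} and subtracts the same expression advanced one index; that subtracted piece cancels against the next term's added copy — only the boundary terms survive.
- the geometric series formula: there is no constant term-to-term ratio.
- the binomial theorem: the summand does not match any term pattern of an expanded binomial power.
- telescoping: a fit — the right tool for this form.


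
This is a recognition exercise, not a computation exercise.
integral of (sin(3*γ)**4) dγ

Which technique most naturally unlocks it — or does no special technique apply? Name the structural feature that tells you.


Technique: a trigonometric identity — reduce sin(3*γ)**4 with the power-reduction formula and the integral becomes first-degree trigonometry.


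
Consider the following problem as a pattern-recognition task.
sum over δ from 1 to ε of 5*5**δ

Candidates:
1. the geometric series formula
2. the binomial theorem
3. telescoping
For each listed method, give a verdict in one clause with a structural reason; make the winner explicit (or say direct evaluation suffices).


Diagnosis: the geometric series formula — the ratio of consecutive terms is the constant 5, independent of the index — a geometric sum.
- the geometric series formula: applicable, and directly so.
- the binomial theorem — the terms lack the binomial-coefficient-weighted complementary-power pattern of an expansion.
- telescoping: as presented, consecutive terms share no shifted copy to cancel against — no rewrite is on display to change that.


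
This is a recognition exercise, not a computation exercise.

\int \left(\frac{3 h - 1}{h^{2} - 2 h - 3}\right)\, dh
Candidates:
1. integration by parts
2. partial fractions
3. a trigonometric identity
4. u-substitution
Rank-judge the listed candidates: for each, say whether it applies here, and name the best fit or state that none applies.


Technique: partial fractions — the factorization of h^{2} - 2 h - 3 is the whole battle; after it, each term is a table integral.
- integration by parts: there is no nonconstant-polynomial-times-kernel split with an exp, sine, cosine (degree-1 argument), or logarithm partner.
- partial fractions — yes, a natural case for it.
- a trigonometric identity — with no trigonometric functions present, identity rewriting has no target.
- u-substitution — no subexpression of the integrand serves as a whole-integral substitution inner — individual terms may offer their own, but none carries its derivative as a factor of the full integrand; a working change of variable would have to be constructed from outside the expression.


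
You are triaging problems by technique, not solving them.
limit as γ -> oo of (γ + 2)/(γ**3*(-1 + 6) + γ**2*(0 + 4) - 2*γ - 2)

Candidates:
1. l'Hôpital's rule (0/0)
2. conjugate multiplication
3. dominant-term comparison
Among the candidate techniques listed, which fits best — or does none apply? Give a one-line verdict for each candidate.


Verdict: dominant-term comparison — as γ grows, only the highest-degree terms matter — compare leading terms and read the limit off.
- l'Hôpital's rule (0/0) — as a single quotient the expression runs to ∞/∞ at the limit point — an at-infinity form of the rule would apply, though the leading-growth comparison is the direct reading.
- conjugate multiplication — there is no infinity-minus-infinity radical difference to rationalize.
- dominant-term comparison — applies; the problem has the shape this method handles.


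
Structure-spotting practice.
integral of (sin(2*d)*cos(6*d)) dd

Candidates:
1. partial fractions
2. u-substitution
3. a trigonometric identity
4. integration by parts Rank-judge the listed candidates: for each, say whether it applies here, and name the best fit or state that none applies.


Technique: a trigonometric identity — distinct frequencies under one product (sin(2*d)*cos(6*d)): the product-to-sum identity is the systematic route to an integrable form.
- partial fractions — the expression is not a ratio of polynomials that decomposes further.
- u-substitution: no subexpression of the integrand serves as a whole-integral substitution inner — individual terms may offer their own, but none carries its derivative as a factor of the full integrand; a working change of variable would have to be constructed from outside the expression.
- a trigonometric identity — a fit — the right tool for this form.
- integration by parts: not the natural route: no polynomial-kernel product appears — a recursive parts reduction of the trigonometric product exists, but the identity rewrite is direct.


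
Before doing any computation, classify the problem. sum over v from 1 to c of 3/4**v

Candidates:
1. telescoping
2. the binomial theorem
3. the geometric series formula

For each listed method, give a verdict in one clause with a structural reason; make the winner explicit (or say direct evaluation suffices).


Verdict: the geometric series formula — consecutive terms stand in a fixed index-free ratio — the geometric sum formula closes it.
- telescoping — in the displayed form, no term reappears at a neighboring index to cancel against.
- the binomial theorem: the terms lack the binomial-coefficient-weighted complementary-power pattern of an expansion.
- the geometric series formula — applies; the problem has the shape this method handles.


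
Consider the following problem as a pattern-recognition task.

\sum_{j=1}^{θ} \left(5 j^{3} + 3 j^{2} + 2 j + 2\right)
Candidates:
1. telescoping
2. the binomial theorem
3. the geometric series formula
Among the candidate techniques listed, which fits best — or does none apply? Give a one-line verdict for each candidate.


Technique: no special technique — the summand is a plain polynomial in j (expanding first if it arrives factored); standard power-sum formulas evaluate it term by term.
- telescoping — as presented, consecutive terms share no shifted copy to cancel against — no rewrite is on display to change that.
- the binomial theorem — the terms lack the binomial-coefficient-weighted complementary-power pattern of an expansion.
- the geometric series formula — the term-to-term ratio drifts with the index — the one thing the geometric formula cannot absorb.


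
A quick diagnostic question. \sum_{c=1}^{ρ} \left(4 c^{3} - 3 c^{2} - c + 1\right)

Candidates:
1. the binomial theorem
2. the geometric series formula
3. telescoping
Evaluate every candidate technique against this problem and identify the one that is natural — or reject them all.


Method: no special technique — no cancellation, no constant ratio, no binomial weights — just polynomial terms summed directly.
- the binomial theorem — there is no sum-raised-to-a-power identity hiding in these terms.
- the geometric series formula: consecutive terms are not related by a fixed multiplier.
- telescoping: the summand is not presented as a shifted difference — a telescoping rewrite may exist, but the displayed structure does not offer one.


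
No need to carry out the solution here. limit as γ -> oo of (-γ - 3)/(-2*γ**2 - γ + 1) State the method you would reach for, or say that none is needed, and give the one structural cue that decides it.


Method: dominant-term comparison — at large γ only the top-degree terms survive; compare the leading terms and the limit falls out. l'Hôpital's at-infinity variant applies to the expression viewed as a single quotient; the leading-term comparison is the direct route.


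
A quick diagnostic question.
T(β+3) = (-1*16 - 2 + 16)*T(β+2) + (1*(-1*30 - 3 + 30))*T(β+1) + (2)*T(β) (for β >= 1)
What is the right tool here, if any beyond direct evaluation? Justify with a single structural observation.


Verdict: the characteristic-root method — try a geometric ansatz r^β: constant coefficients turn the recurrence into one polynomial equation in r.


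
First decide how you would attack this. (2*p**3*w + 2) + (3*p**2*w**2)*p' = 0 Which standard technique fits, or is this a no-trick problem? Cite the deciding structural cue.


Verdict: the exact-equation method — check exactness first: here it holds (2*p**3*w + 2, 3*p**2*w**2 have matching cross partials), so no integrating factor is needed.


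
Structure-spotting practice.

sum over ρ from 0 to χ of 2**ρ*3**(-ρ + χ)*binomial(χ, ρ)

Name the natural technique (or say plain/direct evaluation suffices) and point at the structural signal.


Best approach: the binomial theorem — the summand is term ρ of a binomial expansion in 2 and 3; the whole sum is a single power.


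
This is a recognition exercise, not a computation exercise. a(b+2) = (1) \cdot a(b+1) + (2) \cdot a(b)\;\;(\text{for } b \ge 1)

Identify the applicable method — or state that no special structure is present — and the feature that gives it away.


Method: the characteristic-root method — no index-dependence in the weights and nothing inhomogeneous: classic characteristic-equation setup.


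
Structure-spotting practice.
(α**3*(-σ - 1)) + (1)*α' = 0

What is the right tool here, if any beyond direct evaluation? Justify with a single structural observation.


Verdict: separation of variables — solved for the derivative, the right side splits multiplicatively into a function of each variable alone — divide and integrate each side.


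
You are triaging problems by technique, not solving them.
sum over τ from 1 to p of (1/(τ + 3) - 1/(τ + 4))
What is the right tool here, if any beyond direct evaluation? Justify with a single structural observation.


Method: telescoping — the summand is built as 1/(τ + 3) minus its own successor — adjacent terms annihilate down the line.


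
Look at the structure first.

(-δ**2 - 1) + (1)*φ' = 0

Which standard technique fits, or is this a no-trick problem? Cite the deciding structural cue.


Method: no special technique — the slope is a function of δ alone, so integrate both sides directly.


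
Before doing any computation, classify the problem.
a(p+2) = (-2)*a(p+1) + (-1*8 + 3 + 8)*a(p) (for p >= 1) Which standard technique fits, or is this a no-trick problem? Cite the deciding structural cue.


Method: the characteristic-root method — because shifting p leaves the equation's coefficients unchanged, exponential trials reduce it to algebra.


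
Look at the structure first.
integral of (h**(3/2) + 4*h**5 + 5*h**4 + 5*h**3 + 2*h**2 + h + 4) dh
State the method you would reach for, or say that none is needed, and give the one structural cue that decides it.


Technique: no special technique — the integrand is a sum of constant multiples of powers of h — integrate term by term.


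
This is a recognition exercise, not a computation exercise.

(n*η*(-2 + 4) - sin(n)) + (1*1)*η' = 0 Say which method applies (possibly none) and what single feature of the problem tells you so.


Best approach: a linear integrating factor — the unknown enters only to the first power against a nonzero forcing term — the integrating-factor template applies directly.


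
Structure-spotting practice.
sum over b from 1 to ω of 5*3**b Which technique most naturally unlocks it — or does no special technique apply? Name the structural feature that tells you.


Best approach: the geometric series formula — check a ratio of consecutive terms: it is 3, independent of the index, so the geometric formula closes the sum.


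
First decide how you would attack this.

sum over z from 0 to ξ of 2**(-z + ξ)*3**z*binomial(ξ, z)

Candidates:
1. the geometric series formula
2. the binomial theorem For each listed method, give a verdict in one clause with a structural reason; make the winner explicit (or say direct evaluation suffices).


Verdict: the binomial theorem — the binomial coefficients weight matched powers of 3 and 2, which is exactly the expansion of a binomial power.
- the geometric series formula: dividing successive terms gives an index-dependent quantity, not a constant.
- the binomial theorem — yes — fits the structure here.


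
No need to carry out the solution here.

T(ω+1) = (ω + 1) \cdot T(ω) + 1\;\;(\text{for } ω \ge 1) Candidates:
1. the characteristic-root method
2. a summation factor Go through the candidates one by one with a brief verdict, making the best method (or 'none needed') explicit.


Method: a summation factor — one step of memory with a weight ω + 1 that changes as the index grows — the summation-factor construction is built for this.
- the characteristic-root method — an index-dependent weight blocks the pure exponential ansatz.
- a summation factor — applies; the problem has the shape this method handles.


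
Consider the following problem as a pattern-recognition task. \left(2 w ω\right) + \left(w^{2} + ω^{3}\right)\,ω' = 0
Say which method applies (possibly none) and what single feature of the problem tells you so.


Best approach: the exact-equation method — because the two cross partials coincide, the form is conservative as written — recover its potential in (w, ω).


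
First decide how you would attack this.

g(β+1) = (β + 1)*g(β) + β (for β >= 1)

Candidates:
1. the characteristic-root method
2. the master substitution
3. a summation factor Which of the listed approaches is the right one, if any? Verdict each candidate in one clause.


Method: a summation factor — first-order linear but the coefficient β + 1 moves with the index — divide by the cumulative product and telescope.
- the characteristic-root method: the coefficients change with the index, which the root method cannot absorb.
- the master substitution — the recursion steps by a constant offset, so exponential reindexing is pointless.
- a summation factor: applies; the problem has the shape this method handles.


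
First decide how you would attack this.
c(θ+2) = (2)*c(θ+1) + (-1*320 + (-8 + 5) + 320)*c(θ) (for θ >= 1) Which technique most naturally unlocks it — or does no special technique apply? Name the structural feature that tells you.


Verdict: the characteristic-root method — every coefficient is a fixed number and the forcing is zero — substitute r^θ and read off the root equation.


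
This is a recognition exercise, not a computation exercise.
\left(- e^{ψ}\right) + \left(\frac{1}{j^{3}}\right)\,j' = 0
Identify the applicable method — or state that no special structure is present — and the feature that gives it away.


Diagnosis: separation of variables — one side of the product carries the independent variable, the other the unknown — the textbook separation shape. The equation is exact as it stands too — a potential function exists — though separation reads the split structure directly.


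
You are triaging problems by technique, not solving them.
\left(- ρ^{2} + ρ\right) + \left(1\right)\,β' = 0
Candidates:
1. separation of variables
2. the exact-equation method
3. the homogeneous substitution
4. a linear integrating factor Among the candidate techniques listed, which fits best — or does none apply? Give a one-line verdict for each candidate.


Verdict: no special technique — the slope is a function of ρ alone, so integrate both sides directly.
- separation of variables: with no unknown in the slope, separating variables is a formality — the equation integrates directly.
- the exact-equation method — with the unknown absent from both coefficients, the cross-partial test holds emptily — nothing for the exact method to work on.
- the homogeneous substitution: the slope does not depend on the ratio of the variables alone.
- a linear integrating factor: with the unknown absent the integrating factor is a formality; direct integration is the working structure.


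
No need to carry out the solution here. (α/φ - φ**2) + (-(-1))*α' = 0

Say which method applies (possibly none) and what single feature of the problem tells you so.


Method: a linear integrating factor — the unknown enters only to the first power against a nonzero forcing term — the integrating-factor template applies directly.


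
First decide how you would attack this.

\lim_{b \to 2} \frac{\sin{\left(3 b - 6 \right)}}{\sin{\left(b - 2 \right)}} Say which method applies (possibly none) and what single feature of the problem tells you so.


Verdict: l'Hôpital's rule (0/0) — substituting 2 gives 0 over 0; differentiate top and bottom once and re-evaluate. A first-order expansion at the point is an equally standard path; the rule packages it.


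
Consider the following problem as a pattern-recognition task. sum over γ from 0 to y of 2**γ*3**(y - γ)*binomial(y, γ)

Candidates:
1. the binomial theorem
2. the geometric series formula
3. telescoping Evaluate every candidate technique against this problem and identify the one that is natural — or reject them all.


Verdict: the binomial theorem — the binomial coefficients weight matched powers of 2 and 3, which is exactly the expansion of a binomial power.
- the binomial theorem: yes — fits the structure here.
- the geometric series formula: the ratio of consecutive terms depends on the index.
- telescoping — neither a shifted-difference shape nor integer-spaced poles are present.


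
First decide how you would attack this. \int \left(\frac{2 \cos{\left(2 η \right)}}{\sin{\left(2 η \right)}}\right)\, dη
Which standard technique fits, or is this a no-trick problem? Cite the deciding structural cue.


Method: u-substitution — read it as f(\sin{\left(2 η \right)}) times a constant multiple of d(\sin{\left(2 η \right)}): one substitution, u = \sin{\left(2 η \right)}, finishes it.


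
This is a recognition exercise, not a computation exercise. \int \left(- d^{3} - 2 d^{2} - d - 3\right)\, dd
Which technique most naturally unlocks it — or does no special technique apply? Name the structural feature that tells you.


Method: no special technique — the integrand is a sum of constant multiples of powers of d — integrate term by term.


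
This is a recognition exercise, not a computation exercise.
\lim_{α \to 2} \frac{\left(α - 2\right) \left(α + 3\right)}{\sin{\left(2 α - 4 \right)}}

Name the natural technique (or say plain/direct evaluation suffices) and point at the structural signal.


Best approach: l'Hôpital's rule (0/0) — plug in 2: top and bottom both hit zero, so differentiate each and retry. A first-order expansion at the point is an equally standard path; the rule packages it.


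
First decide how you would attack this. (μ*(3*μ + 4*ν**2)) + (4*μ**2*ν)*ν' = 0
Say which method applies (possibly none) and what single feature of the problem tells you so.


Diagnosis: the exact-equation method — because the two cross partials coincide, the form is conservative as written — recover its potential in (μ, ν).


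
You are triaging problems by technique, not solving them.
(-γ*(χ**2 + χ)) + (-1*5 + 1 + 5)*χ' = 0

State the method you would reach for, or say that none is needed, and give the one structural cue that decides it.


Best approach: separation of variables — a product of single-variable factors, γ and χ**2 + χ — the textbook separable form. A Bernoulli rewrite would carry it as the equation stands — separating the variables needs no rearrangement either.


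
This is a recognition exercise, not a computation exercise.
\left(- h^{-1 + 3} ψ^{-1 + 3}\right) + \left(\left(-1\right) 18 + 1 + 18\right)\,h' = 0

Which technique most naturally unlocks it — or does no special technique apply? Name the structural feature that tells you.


Method: separation of variables — the slope splits multiplicatively: ψ^{-1 + 3} carrying all ψ-dependence times h^{-1 + 3} carrying all h-dependence — separate and integrate.


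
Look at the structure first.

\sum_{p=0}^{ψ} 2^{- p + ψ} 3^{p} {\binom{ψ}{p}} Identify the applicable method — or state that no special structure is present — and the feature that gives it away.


Technique: the binomial theorem — the summand is term p of a binomial expansion in 3 and 2; the whole sum is a single power.


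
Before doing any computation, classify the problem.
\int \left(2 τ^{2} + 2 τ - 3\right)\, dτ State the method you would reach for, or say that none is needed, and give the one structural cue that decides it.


Technique: no special technique — every term is a constant multiple of a power of τ; term-wise power-rule integration needs no preliminary transformation.


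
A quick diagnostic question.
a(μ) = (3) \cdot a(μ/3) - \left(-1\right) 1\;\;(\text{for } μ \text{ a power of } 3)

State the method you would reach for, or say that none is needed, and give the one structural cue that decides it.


Method: the master substitution — the argument contracts 3-fold per step: reindex μ exponentially and solve the linear recurrence in the new index.


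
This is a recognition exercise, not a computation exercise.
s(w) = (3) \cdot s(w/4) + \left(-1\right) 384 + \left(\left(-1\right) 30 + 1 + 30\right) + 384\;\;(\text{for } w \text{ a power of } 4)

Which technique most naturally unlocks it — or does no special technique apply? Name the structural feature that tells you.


Best approach: the master substitution — the argument shrinks by the factor 4, so measure the index on a logarithmic scale and the recursion becomes a shift.


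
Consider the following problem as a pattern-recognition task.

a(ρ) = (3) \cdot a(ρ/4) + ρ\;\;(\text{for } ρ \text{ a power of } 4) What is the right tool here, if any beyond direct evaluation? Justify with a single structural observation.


Technique: the master substitution — treat m = log base 4 of ρ as the new clock: one recursion step advances m by one while ρ scales by 4.


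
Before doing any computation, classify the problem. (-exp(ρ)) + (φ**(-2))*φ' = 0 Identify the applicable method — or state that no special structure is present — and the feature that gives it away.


Diagnosis: separation of variables — one side of the product carries the independent variable, the other the unknown — the textbook separation shape. The equation is exact as it stands too — a potential function exists — though separation reads the split structure directly.


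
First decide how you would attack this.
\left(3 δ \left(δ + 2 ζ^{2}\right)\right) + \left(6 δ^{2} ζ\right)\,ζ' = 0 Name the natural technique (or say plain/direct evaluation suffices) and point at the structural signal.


Technique: the exact-equation method — because the two cross partials coincide, the form is conservative as written — recover its potential in (δ, ζ).


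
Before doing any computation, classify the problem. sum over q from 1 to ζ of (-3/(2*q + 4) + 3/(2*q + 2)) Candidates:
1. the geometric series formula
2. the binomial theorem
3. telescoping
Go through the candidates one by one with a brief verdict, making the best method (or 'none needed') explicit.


Technique: telescoping — the generic term is a one-step difference of 3/(2*q + 2), so partial sums shortcut to endpoint evaluation.
- the geometric series formula: there is no constant term-to-term ratio.
- the binomial theorem — the terms do not reassemble into a binomial power.
- telescoping — yes — fits the structure here.


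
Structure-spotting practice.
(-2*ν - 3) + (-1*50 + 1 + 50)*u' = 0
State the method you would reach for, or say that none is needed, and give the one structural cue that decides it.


Technique: no special technique — the slope is a function of ν alone, so integrate both sides directly.


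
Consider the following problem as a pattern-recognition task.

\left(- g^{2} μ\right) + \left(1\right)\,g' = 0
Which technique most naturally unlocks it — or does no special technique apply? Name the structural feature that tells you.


Best approach: separation of variables — one side of the product carries the independent variable, the other the unknown — the textbook separation shape.


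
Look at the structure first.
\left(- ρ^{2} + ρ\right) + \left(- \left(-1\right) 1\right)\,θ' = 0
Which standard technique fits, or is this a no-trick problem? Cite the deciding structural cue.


Diagnosis: no special technique — with θ absent the equation is not coupled at all: direct integration in ρ.


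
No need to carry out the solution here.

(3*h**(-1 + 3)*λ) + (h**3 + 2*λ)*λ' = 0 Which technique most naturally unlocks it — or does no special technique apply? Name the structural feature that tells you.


Verdict: the exact-equation method — take the mixed partials of 3*h**(-1 + 3)*λ and h**3 + 2*λ: they are equal, which certifies an exact differential.


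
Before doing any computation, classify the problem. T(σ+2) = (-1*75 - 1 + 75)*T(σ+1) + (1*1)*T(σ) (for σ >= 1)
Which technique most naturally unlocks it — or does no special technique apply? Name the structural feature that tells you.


Method: the characteristic-root method — this is the constant-coefficient homogeneous case — the whole solution in σ reduces to a polynomial's roots.


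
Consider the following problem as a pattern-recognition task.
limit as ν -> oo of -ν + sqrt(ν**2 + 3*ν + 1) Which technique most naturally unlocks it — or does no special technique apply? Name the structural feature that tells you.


Verdict: conjugate multiplication — the difference sqrt(ν**2 + 3*ν + 1) - ν is an ∞ − ∞ stalemate; its conjugate partner breaks the tie.


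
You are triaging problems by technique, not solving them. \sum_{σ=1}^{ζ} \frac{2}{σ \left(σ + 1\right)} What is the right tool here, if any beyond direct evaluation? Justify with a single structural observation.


Diagnosis: telescoping — one partial-fraction pass turns \frac{2}{σ \left(σ + 1\right)} into a shifted difference, and shifted differences telescope.


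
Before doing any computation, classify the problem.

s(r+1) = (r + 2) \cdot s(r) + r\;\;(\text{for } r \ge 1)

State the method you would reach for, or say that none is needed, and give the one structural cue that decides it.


Technique: a summation factor — one-term recursion with variable weight r + 2 is solved by product normalization, not by root-finding.


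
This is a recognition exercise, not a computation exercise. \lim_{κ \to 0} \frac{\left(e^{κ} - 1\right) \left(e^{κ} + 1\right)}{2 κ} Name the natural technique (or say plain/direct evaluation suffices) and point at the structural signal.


Diagnosis: l'Hôpital's rule (0/0) — the 0/0 form at 0 is the signature situation for l'Hôpital's rule. The standard small-argument limits would also carry it; the rule is the systematic route.


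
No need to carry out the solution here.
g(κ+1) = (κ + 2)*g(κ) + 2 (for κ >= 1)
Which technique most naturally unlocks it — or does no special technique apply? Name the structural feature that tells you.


Method: a summation factor — one-term recursion with variable weight κ + 2 is solved by product normalization, not by root-finding.


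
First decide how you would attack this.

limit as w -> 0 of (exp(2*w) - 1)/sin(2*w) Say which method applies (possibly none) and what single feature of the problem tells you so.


Technique: l'Hôpital's rule (0/0) — the 0/0 form at 0 is the signature situation for l'Hôpital's rule. Expanding numerator and denominator to first order gives the same value — the rule automates exactly that.


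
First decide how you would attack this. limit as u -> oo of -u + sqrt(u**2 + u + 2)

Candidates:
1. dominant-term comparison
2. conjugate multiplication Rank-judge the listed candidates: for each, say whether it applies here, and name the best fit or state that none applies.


Verdict: conjugate multiplication — two divergent pieces with a minus sign between them and a radical in the mix: rationalize sqrt(u**2 + u + 2) - u before any limit law applies.
- dominant-term comparison: no dominant-degree comparison decides it.
- conjugate multiplication — yes, a natural case for it.


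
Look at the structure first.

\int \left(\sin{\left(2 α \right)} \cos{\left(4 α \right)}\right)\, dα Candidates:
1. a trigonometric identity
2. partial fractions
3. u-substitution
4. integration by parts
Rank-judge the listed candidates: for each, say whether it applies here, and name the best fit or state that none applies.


Technique: a trigonometric identity — two sinusoids at different rates multiply in \sin{\left(2 α \right)} \cos{\left(4 α \right)}; the product-to-sum identity uncouples them.
- a trigonometric identity — applicable, and directly so.
- partial fractions: there is no rational-function structure to decompose.
- u-substitution — no subexpression of the integrand serves as a whole-integral substitution inner — individual terms may offer their own, but none carries its derivative as a factor of the full integrand; a working change of variable would have to be constructed from outside the expression.
- integration by parts: not the fit here: there is no polynomial factor to ladder down — parts can still close the trigonometric product by recursion, though the identity rewrite is the direct route.


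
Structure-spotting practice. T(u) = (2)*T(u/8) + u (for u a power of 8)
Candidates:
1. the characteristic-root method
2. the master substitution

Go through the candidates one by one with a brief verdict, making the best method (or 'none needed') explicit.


Diagnosis: the master substitution — divide-the-index recursion (u/8 inside the call) straightens out once the index is rewritten as 8^m.
- the characteristic-root method — a divided-index call is not the fixed-shift linear shape that characteristic roots solve.
- the master substitution — applicable, and directly so.


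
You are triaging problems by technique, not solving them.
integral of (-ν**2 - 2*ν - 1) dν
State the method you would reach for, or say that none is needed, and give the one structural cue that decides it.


Method: no special technique — nothing composite, nothing rational, nothing trigonometric — each constant-multiple power of ν integrates by the power rule alone.


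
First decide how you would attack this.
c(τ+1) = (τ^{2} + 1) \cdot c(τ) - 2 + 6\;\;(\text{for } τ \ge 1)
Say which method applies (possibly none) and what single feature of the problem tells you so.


Diagnosis: a summation factor — with the index-dependent coefficient τ^{2} + 1, dividing by the cumulative product turns the left side into a pure difference.


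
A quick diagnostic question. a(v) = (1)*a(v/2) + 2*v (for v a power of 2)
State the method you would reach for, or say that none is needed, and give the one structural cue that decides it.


Method: the master substitution — treat m = log base 2 of v as the new clock: one recursion step advances m by one while v scales by 2.


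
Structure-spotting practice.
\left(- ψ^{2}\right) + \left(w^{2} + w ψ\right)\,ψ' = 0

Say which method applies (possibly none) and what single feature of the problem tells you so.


Diagnosis: the homogeneous substitution — solved for the derivative, the right side is unchanged under scaling w and ψ together — it depends only on the ratio ψ/w, so substitute a single ratio variable. With the right rearrangement (exchanging the roles of the variables where needed), this also fits a Bernoulli template; the homogeneous substitution reads the structure directly.


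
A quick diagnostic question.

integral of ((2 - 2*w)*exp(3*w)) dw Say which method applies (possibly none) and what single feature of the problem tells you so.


Technique: integration by parts — a polynomial 2 - 2*w against the kernel exp(3*w) is the signature bounded-ladder case for integration by parts.


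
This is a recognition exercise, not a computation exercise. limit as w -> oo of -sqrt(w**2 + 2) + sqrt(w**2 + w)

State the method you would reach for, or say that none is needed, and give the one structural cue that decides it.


Method: conjugate multiplication — neither sqrt(w**2 + w) nor sqrt(w**2 + 2) converges alone, so rewrite their difference as a conjugate-rationalized quotient first.


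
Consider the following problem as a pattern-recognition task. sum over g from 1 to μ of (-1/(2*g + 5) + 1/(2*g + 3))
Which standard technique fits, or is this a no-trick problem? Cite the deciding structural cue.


Best approach: telescoping — a difference of consecutive values of one function (1/(2*g + 3) at one index and the next) — telescoping by construction.


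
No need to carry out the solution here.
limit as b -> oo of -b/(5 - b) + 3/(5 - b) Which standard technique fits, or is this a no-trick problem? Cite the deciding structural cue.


Best approach: dominant-term comparison — as b grows, only the highest-degree terms matter — compare leading terms and read the limit off. l'Hôpital's at-infinity variant applies to the expression viewed as a single quotient; the leading-term comparison is the direct route.


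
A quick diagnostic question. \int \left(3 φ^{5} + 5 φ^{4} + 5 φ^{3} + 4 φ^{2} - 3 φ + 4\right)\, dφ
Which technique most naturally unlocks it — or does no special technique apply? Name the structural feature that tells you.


Verdict: no special technique — scan for structure and find none: constant multiples of powers of φ, integrate directly.


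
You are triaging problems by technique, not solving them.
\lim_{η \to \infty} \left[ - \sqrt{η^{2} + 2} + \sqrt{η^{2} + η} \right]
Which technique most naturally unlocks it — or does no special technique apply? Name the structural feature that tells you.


Method: conjugate multiplication — infinity minus infinity with a radical in play — multiply by the conjugate so the divergences of \sqrt{η^{2} + η} and \sqrt{η^{2} + 2} annihilate.


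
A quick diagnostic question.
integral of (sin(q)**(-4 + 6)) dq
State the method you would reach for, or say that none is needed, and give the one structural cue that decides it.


Method: a trigonometric identity — sin(q)**(-4 + 6) is an even power — the power-reduction identity rewrites it into first-degree cosines.


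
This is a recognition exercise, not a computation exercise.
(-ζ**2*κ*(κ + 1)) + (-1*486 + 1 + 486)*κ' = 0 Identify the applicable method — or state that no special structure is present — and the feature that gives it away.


Best approach: separation of variables — all dependence on the two variables factors apart, the defining separable shape. This doubles as a Bernoulli equation in the unknown as written; dividing and integrating works on it directly.


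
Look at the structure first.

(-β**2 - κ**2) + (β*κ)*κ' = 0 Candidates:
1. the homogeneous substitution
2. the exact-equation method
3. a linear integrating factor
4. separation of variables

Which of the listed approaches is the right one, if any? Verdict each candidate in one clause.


Verdict: the homogeneous substitution — scaling β and κ together leaves the slope fixed — it depends only on κ/β, so substitute the ratio. A Bernoulli rewrite works here as the equation stands — the homogeneous substitution is the more immediate reading.
- the homogeneous substitution — applies; the problem has the shape this method handles.
- the exact-equation method: the cross partial derivatives disagree, so no single potential exists.
- a linear integrating factor — a nonlinear term in the unknown puts this outside the integrating-factor template.
- separation of variables: no algebra isolates the independent variable on one side and the unknown on the other.


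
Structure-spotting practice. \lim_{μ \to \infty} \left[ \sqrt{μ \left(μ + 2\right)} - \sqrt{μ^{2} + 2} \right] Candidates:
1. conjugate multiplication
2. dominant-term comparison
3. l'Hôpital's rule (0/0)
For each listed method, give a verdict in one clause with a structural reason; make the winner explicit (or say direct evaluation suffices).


Best approach: conjugate multiplication — the difference \sqrt{μ \left(μ + 2\right)} - \sqrt{μ^{2} + 2} is an ∞ − ∞ stalemate; its conjugate partner breaks the tie.
- conjugate multiplication — applies; the problem has the shape this method handles.
- dominant-term comparison — this is not a rational comparison of growth rates at infinity.
- l'Hôpital's rule (0/0) — no quotient structure at all: the clash is ∞ minus ∞, which rationalizing converts into a tractable ratio.


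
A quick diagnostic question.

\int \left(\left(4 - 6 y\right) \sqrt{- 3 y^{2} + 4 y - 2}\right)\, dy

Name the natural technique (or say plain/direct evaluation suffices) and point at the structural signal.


Best approach: u-substitution — everything non-trivial happens through the inner expression - 3 y^{2} + 4 y - 2, and its derivative accounts for the remaining factor up to a constant, so set u = - 3 y^{2} + 4 y - 2.
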